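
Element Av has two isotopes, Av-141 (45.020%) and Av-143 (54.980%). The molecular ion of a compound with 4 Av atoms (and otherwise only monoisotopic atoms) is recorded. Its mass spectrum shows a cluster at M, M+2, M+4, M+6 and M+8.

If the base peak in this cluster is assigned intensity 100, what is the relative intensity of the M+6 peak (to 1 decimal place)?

81.4

(0.45020 + 0.54980)^4 gives M 0.0411, M+2 0.2007, M+4 0.3676, M+6 0.2993, M+8 0.0914; the largest is M+4.
P(M+4) = C(4,2) × 0.45020^2 × 0.54980^2 = 6 × 0.20268004 × 0.30228004 = 0.367597 (base)
P(M+6) = C(4,3) × 0.45020^1 × 0.54980^3 = 4 × 0.4502 × 0.16619357 = 0.299281
Relative intensity = 0.299281 / 0.367597 × 100 = 81.4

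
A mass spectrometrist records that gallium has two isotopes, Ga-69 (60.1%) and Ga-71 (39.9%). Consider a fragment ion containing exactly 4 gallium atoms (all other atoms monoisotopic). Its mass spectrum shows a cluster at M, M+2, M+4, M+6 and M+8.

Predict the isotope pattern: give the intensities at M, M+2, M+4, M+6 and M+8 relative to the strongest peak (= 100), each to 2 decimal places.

Each Ga atom is independently Ga-69 (p = 0.601) or Ga-71 (q = 0.399); the cluster is the binomial expansion (p + q)^4.
P(M) = 0.601^4 = 0.130466
P(M+2) = 4 × 0.601^3 × 0.399^1 = 0.346463
P(M+4) = 6 × 0.601^2 × 0.399^2 = 0.345021
P(M+6) = 4 × 0.601^1 × 0.399^3 = 0.152705
P(M+8) = 0.399^4 = 0.025345
The M+2 peak is largest (0.346463); scaling to 100 gives 37.66 : 100.00 : 99.58 : 44.08 : 7.32.

37.66 : 100.00 : 99.58 : 44.08 : 7.32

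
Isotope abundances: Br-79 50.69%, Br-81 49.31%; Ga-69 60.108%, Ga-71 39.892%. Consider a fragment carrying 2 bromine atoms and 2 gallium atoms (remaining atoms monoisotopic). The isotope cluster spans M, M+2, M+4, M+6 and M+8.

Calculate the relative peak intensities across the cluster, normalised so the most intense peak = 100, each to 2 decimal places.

Bromine pattern (n=2): 0.25694761 : 0.49990478 : 0.24314761
Gallium pattern (n=2): 0.36129717 : 0.47956567 : 0.15913717
Convolve the two distributions (both contribute in 2-u steps):
  M: 0.25694761×0.36129717 = 0.092834
  M+2: 0.25694761×0.47956567 + 0.49990478×0.36129717 = 0.303837
  M+4: 0.25694761×0.15913717 + 0.49990478×0.47956567 + 0.24314761×0.36129717 = 0.368476
  M+6: 0.49990478×0.15913717 + 0.24314761×0.47956567 = 0.196159
  M+8: 0.24314761×0.15913717 = 0.038694
Scale to base peak (0.368476) = 100: 25.19 : 82.46 : 100.00 : 53.24 : 10.50

25.19 : 82.46 : 100.00 : 53.24 : 10.50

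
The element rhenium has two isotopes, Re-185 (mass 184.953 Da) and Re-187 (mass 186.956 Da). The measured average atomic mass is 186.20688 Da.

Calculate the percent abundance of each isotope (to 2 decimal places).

Let x be the fractional abundance of Re-185; then Re-187 has abundance 1 − x.
184.953·x + 186.956·(1 − x) = 186.20688
(184.953 − 186.956)·x = 186.20688 − 186.956
x = -0.74912 / -2.003 = 0.37400 → 37.40% Re-185, 62.60% Re-187.

Re-185: 37.40%, Re-187: 62.60%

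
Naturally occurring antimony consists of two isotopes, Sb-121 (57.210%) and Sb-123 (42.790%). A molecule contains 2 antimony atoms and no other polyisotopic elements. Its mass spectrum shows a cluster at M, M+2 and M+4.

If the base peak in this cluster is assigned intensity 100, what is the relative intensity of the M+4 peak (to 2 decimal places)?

Binomial terms of (0.57210 + 0.42790)^2: M 0.3273, M+2 0.4896, M+4 0.1831 → M+2 is the base peak.
P(M+2) = C(2,1) × 0.57210^1 × 0.42790^1 = 2 × 0.5721 × 0.4279 = 0.489603 (base)
P(M+4) = C(2,2) × 0.57210^0 × 0.42790^2 = 1 × 1.0000 × 0.18309841 = 0.183098
Relative intensity = 0.183098 / 0.489603 × 100 = 37.40

37.40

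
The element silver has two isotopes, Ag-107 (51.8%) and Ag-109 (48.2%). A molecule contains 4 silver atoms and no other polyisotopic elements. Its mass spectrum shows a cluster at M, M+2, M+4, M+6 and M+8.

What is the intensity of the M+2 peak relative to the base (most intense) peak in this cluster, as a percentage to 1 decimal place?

Term probabilities: M 0.0720, M+2 0.2680, M+4 0.3740, M+6 0.2320, M+8 0.0540. Base peak = M+4.
P(M+4) = C(4,2) × 0.518^2 × 0.482^2 = 6 × 0.268324 × 0.232324 = 0.374029 (base)
P(M+2) = C(4,1) × 0.518^3 × 0.482^1 = 4 × 0.13899183 × 0.4820 = 0.267976
Relative intensity = 0.267976 / 0.374029 × 100 = 71.6

71.6%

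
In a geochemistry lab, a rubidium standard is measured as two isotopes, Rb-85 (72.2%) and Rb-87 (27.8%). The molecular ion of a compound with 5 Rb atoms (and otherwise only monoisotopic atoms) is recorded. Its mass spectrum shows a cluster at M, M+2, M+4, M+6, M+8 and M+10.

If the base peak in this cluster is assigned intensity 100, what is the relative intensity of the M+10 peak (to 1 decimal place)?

Term probabilities: M 0.1962, M+2 0.3777, M+4 0.2909, M+6 0.1120, M+8 0.0216, M+10 0.0017. Base peak = M+2.
P(M+2) = C(5,1) × 0.722^4 × 0.278^1 = 5 × 0.27173701 × 0.2780 = 0.377714 (base)
P(M+10) = C(5,5) × 0.722^0 × 0.278^5 = 1 × 1.0000 × 0.00166044 = 0.001660
Relative intensity = 0.001660 / 0.377714 × 100 = 0.4

0.4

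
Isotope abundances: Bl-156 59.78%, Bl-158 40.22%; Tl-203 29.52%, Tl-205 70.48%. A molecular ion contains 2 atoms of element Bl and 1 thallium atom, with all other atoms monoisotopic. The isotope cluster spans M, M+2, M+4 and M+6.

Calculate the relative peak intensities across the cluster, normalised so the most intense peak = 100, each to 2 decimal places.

Element Bl pattern (n=2): 0.35736484 : 0.48087032 : 0.16176484
Thallium pattern (n=1): 0.2952 : 0.7048
Convolve the two distributions (both contribute in 2-u steps):
  M: 0.35736484×0.2952 = 0.105494
  M+2: 0.35736484×0.7048 + 0.48087032×0.2952 = 0.393824
  M+4: 0.48087032×0.7048 + 0.16176484×0.2952 = 0.386670
  M+6: 0.16176484×0.7048 = 0.114012
Scale to base peak (0.393824) = 100: 26.79 : 100.00 : 98.18 : 28.95

26.79 : 100.00 : 98.18 : 28.95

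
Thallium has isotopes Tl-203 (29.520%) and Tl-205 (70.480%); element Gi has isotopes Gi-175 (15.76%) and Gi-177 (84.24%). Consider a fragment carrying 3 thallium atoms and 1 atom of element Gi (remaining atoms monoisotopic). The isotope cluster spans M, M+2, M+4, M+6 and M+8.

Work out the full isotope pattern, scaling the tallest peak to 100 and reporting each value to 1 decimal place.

1.0 : 11.9 : 52.7 : 100.0 : 69.3

Thallium pattern (n=3): 0.02572463 : 0.18425524 : 0.43991564 : 0.35010449
Element Gi pattern (n=1): 0.1576 : 0.8424
Convolve the two distributions (both contribute in 2-u steps):
  M: 0.02572463×0.1576 = 0.004054
  M+2: 0.02572463×0.8424 + 0.18425524×0.1576 = 0.050709
  M+4: 0.18425524×0.8424 + 0.43991564×0.1576 = 0.224547
  M+6: 0.43991564×0.8424 + 0.35010449×0.1576 = 0.425761
  M+8: 0.35010449×0.8424 = 0.294928
Scale to base peak (0.425761) = 100: 1.0 : 11.9 : 52.7 : 100.0 : 69.3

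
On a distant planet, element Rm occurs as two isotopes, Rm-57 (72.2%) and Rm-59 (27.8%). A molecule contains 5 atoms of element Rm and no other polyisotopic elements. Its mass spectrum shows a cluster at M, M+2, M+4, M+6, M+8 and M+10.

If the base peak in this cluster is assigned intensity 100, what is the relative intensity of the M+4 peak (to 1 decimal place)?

77.0

Binomial terms of (0.722 + 0.278)^5: M 0.1962, M+2 0.3777, M+4 0.2909, M+6 0.1120, M+8 0.0216, M+10 0.0017 → M+2 is the base peak.
P(M+2) = C(5,1) × 0.722^4 × 0.278^1 = 5 × 0.27173701 × 0.2780 = 0.377714 (base)
P(M+4) = C(5,2) × 0.722^3 × 0.278^2 = 10 × 0.37636705 × 0.077284 = 0.290872
Relative intensity = 0.290872 / 0.377714 × 100 = 77.0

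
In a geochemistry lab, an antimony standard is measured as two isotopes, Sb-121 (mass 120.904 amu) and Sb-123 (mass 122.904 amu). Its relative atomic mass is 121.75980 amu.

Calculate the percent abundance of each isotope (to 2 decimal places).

Writing the weighted mean with unknown fraction x of Sb-121:
120.904·x + 122.904·(1 − x) = 121.75980
(120.904 − 122.904)·x = 121.75980 − 122.904
x = -1.14420 / -2.000 = 0.57210 → 57.21% Sb-121, 42.79% Sb-123.

Sb-121: 57.21%, Sb-123: 42.79%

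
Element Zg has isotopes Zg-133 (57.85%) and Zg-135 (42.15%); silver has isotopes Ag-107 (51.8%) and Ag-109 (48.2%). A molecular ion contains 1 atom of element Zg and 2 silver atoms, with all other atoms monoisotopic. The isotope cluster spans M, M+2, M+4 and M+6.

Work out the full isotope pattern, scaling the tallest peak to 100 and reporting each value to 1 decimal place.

Element Zg pattern (n=1): 0.5785 : 0.4215
Silver pattern (n=2): 0.268324 : 0.499352 : 0.232324
Convolve the two distributions (both contribute in 2-u steps):
  M: 0.5785×0.268324 = 0.155225
  M+2: 0.5785×0.499352 + 0.4215×0.268324 = 0.401974
  M+4: 0.5785×0.232324 + 0.4215×0.499352 = 0.344876
  M+6: 0.4215×0.232324 = 0.097925
Scale to base peak (0.401974) = 100: 38.6 : 100.0 : 85.8 : 24.4

38.6 : 100.0 : 85.8 : 24.4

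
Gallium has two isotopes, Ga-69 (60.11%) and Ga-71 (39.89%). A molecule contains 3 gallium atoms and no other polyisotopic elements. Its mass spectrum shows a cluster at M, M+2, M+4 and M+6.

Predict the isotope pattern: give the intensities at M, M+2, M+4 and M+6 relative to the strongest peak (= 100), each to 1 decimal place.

50.2 : 100.0 : 66.4 : 14.7

The 3 Ga atoms are independent, so intensities follow the terms of (0.6011 + 0.3989)^3.
P(M) = 0.6011^3 = 0.217190
P(M+2) = 3 × 0.6011^2 × 0.3989^1 = 0.432393
P(M+4) = 3 × 0.6011^1 × 0.3989^2 = 0.286943
P(M+6) = 0.3989^3 = 0.063473
The M+2 peak is largest (0.432393); scaling to 100 gives 50.2 : 100.0 : 66.4 : 14.7.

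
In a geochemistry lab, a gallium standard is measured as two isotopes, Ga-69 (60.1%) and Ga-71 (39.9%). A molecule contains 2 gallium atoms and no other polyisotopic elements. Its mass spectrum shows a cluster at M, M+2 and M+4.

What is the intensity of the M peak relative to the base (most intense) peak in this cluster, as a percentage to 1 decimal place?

Binomial terms of (0.601 + 0.399)^2: M 0.3612, M+2 0.4796, M+4 0.1592 → M+2 is the base peak.
P(M+2) = C(2,1) × 0.601^1 × 0.399^1 = 2 × 0.6010 × 0.3990 = 0.479598 (base)
P(M) = C(2,0) × 0.601^2 × 0.399^0 = 1 × 0.361201 × 1.0000 = 0.361201
Relative intensity = 0.361201 / 0.479598 × 100 = 75.3

75.3%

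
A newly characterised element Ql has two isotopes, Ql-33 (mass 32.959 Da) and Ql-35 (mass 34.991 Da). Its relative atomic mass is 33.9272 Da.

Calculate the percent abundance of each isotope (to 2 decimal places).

Writing the weighted mean with unknown fraction x of Ql-33:
32.959·x + 34.991·(1 − x) = 33.9272
(32.959 − 34.991)·x = 33.9272 − 34.991
x = -1.0638 / -2.032 = 0.52352 → 52.35% Ql-33, 47.65% Ql-35.

Ql-33: 52.35%, Ql-35: 47.65%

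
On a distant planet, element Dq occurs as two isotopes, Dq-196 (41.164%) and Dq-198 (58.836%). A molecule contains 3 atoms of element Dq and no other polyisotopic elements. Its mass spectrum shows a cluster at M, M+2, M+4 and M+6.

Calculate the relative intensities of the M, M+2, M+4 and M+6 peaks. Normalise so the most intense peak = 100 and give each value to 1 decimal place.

The 3 Dq atoms are independent, so intensities follow the terms of (0.41164 + 0.58836)^3.
P(M) = 0.41164^3 = 0.069751
P(M+2) = 3 × 0.41164^2 × 0.58836^1 = 0.299088
P(M+4) = 3 × 0.41164^1 × 0.58836^2 = 0.427489
P(M+6) = 0.58836^3 = 0.203671
The M+4 peak is largest (0.427489); scaling to 100 gives 16.3 : 70.0 : 100.0 : 47.6.

16.3 : 70.0 : 100.0 : 47.6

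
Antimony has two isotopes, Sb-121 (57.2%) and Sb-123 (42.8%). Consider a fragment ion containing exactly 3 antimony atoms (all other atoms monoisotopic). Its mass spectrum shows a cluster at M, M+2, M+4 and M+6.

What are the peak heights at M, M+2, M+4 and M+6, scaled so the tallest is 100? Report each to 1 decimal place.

44.5 : 100.0 : 74.8 : 18.7

The 3 Sb atoms are independent, so intensities follow the terms of (0.572 + 0.428)^3.
P(M) = 0.572^3 = 0.187149
P(M+2) = 3 × 0.572^2 × 0.428^1 = 0.420104
P(M+4) = 3 × 0.572^1 × 0.428^2 = 0.314344
P(M+6) = 0.428^3 = 0.078403
The M+2 peak is largest (0.420104); scaling to 100 gives 44.5 : 100.0 : 74.8 : 18.7.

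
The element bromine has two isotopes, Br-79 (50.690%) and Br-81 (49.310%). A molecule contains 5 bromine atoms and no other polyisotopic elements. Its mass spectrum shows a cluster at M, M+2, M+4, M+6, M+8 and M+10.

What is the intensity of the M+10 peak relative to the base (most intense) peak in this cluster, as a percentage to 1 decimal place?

9.2%

Term probabilities: M 0.0335, M+2 0.1628, M+4 0.3167, M+6 0.3081, M+8 0.1498, M+10 0.0292. Base peak = M+4.
P(M+4) = C(5,2) × 0.50690^3 × 0.49310^2 = 10 × 0.13024674 × 0.24314761 = 0.316692 (base)
P(M+10) = C(5,5) × 0.50690^0 × 0.49310^5 = 1 × 1.0000 × 0.02915245 = 0.029152
Relative intensity = 0.029152 / 0.316692 × 100 = 9.2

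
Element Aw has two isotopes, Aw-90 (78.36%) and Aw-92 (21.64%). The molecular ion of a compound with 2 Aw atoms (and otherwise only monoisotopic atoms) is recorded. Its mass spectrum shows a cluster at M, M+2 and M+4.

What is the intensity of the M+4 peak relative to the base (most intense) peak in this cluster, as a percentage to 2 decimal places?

(0.7836 + 0.2164)^2 gives M 0.6140, M+2 0.3391, M+4 0.0468; the largest is M.
P(M) = C(2,0) × 0.7836^2 × 0.2164^0 = 1 × 0.61402896 × 1.0000 = 0.614029 (base)
P(M+4) = C(2,2) × 0.7836^0 × 0.2164^2 = 1 × 1.0000 × 0.04682896 = 0.046829
Relative intensity = 0.046829 / 0.614029 × 100 = 7.63

7.63%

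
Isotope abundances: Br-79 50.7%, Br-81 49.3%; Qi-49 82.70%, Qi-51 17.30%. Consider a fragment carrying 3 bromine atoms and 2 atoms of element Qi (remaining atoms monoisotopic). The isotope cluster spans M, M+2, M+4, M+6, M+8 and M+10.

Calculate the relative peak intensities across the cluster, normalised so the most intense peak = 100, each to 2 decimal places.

24.39 : 81.34 : 100.00 : 54.47 : 12.41 : 0.98

Bromine pattern (n=3): 0.13032384 : 0.38017547 : 0.36967753 : 0.11982316
Element Qi pattern (n=2): 0.683929 : 0.286142 : 0.029929
Convolve the two distributions (both contribute in 2-u steps):
  M: 0.13032384×0.683929 = 0.089132
  M+2: 0.13032384×0.286142 + 0.38017547×0.683929 = 0.297304
  M+4: 0.13032384×0.029929 + 0.38017547×0.286142 + 0.36967753×0.683929 = 0.365518
  M+6: 0.38017547×0.029929 + 0.36967753×0.286142 + 0.11982316×0.683929 = 0.199109
  M+8: 0.36967753×0.029929 + 0.11982316×0.286142 = 0.045351
  M+10: 0.11982316×0.029929 = 0.003586
Scale to base peak (0.365518) = 100: 24.39 : 81.34 : 100.00 : 54.47 : 12.41 : 0.98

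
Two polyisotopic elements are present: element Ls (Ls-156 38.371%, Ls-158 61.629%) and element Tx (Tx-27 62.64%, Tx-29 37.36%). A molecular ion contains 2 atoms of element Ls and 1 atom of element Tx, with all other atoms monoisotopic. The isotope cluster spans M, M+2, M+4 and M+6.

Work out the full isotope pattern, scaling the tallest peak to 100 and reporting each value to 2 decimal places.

22.24 : 84.72 : 100.00 : 34.22

Element Ls pattern (n=2): 0.14723336 : 0.47295327 : 0.37981336
Element Tx pattern (n=1): 0.6264 : 0.3736
Convolve the two distributions (both contribute in 2-u steps):
  M: 0.14723336×0.6264 = 0.092227
  M+2: 0.14723336×0.3736 + 0.47295327×0.6264 = 0.351264
  M+4: 0.47295327×0.3736 + 0.37981336×0.6264 = 0.414610
  M+6: 0.37981336×0.3736 = 0.141898
Scale to base peak (0.414610) = 100: 22.24 : 84.72 : 100.00 : 34.22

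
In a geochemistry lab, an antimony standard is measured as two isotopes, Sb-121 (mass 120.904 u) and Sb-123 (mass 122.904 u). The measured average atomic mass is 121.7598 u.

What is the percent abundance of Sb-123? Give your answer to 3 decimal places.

Let x be the fractional abundance of Sb-121; then Sb-123 has abundance 1 − x.
120.904·x + 122.904·(1 − x) = 121.7598
(120.904 − 122.904)·x = 121.7598 − 122.904
x = -1.1442 / -2.000 = 0.57210 → 57.210% Sb-121, 42.790% Sb-123.

42.790%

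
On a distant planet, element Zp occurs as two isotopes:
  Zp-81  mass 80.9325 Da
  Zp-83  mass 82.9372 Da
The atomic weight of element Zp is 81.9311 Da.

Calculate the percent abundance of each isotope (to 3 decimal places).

With x = fraction of Zp-81 (so Zp-83 is 1 − x):
80.9325·x + 82.9372·(1 − x) = 81.9311
(80.9325 − 82.9372)·x = 81.9311 − 82.9372
x = -1.0061 / -2.0047 = 0.50187 → 50.187% Zp-81, 49.813% Zp-83.

Zp-81: 50.187%, Zp-83: 49.813%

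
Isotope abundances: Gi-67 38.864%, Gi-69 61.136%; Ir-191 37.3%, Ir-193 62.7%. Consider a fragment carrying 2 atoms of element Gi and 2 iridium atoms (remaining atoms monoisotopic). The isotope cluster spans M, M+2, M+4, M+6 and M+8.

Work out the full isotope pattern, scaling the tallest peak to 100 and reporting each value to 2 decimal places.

5.81 : 37.82 : 92.26 : 100.00 : 40.63

Element Gi pattern (n=2): 0.15104105 : 0.4751979 : 0.37376105
Iridium pattern (n=2): 0.139129 : 0.467742 : 0.393129
Convolve the two distributions (both contribute in 2-u steps):
  M: 0.15104105×0.139129 = 0.021014
  M+2: 0.15104105×0.467742 + 0.4751979×0.139129 = 0.136762
  M+4: 0.15104105×0.393129 + 0.4751979×0.467742 + 0.37376105×0.139129 = 0.333650
  M+6: 0.4751979×0.393129 + 0.37376105×0.467742 = 0.361638
  M+8: 0.37376105×0.393129 = 0.146936
Scale to base peak (0.361638) = 100: 5.81 : 37.82 : 92.26 : 100.00 : 40.63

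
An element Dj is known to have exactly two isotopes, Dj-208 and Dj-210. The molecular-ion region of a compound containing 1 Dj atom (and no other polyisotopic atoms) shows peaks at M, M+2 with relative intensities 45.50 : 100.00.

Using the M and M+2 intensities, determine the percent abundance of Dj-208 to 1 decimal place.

31.3%

Write p for the Dj-208 fraction. I(M+2)/I(M) = [C(1,1)·p^0·(1−p)] / p^1 = 1·(1−p)/p = 100.00/45.50 = 2.1978
(1−p)/p = 2.1978/1 = 2.1978  ⇒  p = 1/(1 + 2.1978) = 0.3127
Dj-208: 31.3%, Dj-210: 68.7%.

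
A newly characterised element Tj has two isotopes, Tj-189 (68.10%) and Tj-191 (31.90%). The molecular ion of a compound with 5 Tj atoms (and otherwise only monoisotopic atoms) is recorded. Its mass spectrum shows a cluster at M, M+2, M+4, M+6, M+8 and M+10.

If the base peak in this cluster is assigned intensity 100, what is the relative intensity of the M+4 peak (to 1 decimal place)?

93.7

(0.6810 + 0.3190)^5 gives M 0.1465, M+2 0.3430, M+4 0.3214, M+6 0.1505, M+8 0.0353, M+10 0.0033; the largest is M+2.
P(M+2) = C(5,1) × 0.6810^4 × 0.3190^1 = 5 × 0.21507427 × 0.3190 = 0.343043 (base)
P(M+4) = C(5,2) × 0.6810^3 × 0.3190^2 = 10 × 0.31582124 × 0.101761 = 0.321383
Relative intensity = 0.321383 / 0.343043 × 100 = 93.7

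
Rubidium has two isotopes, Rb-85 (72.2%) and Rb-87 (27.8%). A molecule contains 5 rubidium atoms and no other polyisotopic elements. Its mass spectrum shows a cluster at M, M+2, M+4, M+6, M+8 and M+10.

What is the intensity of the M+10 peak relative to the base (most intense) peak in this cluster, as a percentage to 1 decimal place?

0.4%

(0.722 + 0.278)^5 gives M 0.1962, M+2 0.3777, M+4 0.2909, M+6 0.1120, M+8 0.0216, M+10 0.0017; the largest is M+2.
P(M+2) = C(5,1) × 0.722^4 × 0.278^1 = 5 × 0.27173701 × 0.2780 = 0.377714 (base)
P(M+10) = C(5,5) × 0.722^0 × 0.278^5 = 1 × 1.0000 × 0.00166044 = 0.001660
Relative intensity = 0.001660 / 0.377714 × 100 = 0.4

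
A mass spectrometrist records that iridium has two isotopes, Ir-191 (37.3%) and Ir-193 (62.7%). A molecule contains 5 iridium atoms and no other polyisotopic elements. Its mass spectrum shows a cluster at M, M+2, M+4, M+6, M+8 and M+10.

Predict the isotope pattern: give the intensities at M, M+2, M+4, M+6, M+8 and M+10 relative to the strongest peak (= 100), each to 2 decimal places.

Expanding (0.373 + 0.627)^5:
P(M) = 0.373^5 = 0.007220
P(M+2) = 5 × 0.373^4 × 0.627^1 = 0.060684
P(M+4) = 10 × 0.373^3 × 0.627^2 = 0.204015
P(M+6) = 10 × 0.373^2 × 0.627^3 = 0.342942
P(M+8) = 5 × 0.373^1 × 0.627^4 = 0.288237
P(M+10) = 0.627^5 = 0.096903
The M+6 peak is largest (0.342942); scaling to 100 gives 2.11 : 17.70 : 59.49 : 100.00 : 84.05 : 28.26.

2.11 : 17.70 : 59.49 : 100.00 : 84.05 : 28.26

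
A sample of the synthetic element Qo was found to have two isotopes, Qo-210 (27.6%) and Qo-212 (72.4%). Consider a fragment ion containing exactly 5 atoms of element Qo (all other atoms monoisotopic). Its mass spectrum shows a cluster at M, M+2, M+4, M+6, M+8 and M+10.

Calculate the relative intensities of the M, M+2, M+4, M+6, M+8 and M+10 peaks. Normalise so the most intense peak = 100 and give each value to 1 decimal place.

Each Qo atom is independently Qo-210 (p = 0.276) or Qo-212 (q = 0.724); the cluster is the binomial expansion (p + q)^5.
P(M) = 0.276^5 = 0.001602
P(M+2) = 5 × 0.276^4 × 0.724^1 = 0.021006
P(M+4) = 10 × 0.276^3 × 0.724^2 = 0.110206
P(M+6) = 10 × 0.276^2 × 0.724^3 = 0.289091
P(M+8) = 5 × 0.276^1 × 0.724^4 = 0.379169
P(M+10) = 0.724^5 = 0.198927
The M+8 peak is largest (0.379169); scaling to 100 gives 0.4 : 5.5 : 29.1 : 76.2 : 100.0 : 52.5.

0.4 : 5.5 : 29.1 : 76.2 : 100.0 : 52.5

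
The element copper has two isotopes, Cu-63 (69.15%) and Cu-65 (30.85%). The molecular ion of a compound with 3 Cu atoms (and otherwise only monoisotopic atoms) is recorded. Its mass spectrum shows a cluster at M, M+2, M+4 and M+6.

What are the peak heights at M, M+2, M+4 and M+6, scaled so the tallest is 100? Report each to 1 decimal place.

74.7 : 100.0 : 44.6 : 6.6

Expanding (0.6915 + 0.3085)^3:
P(M) = 0.6915^3 = 0.330656
P(M+2) = 3 × 0.6915^2 × 0.3085^1 = 0.442548
P(M+4) = 3 × 0.6915^1 × 0.3085^2 = 0.197435
P(M+6) = 0.3085^3 = 0.029361
The M+2 peak is largest (0.442548); scaling to 100 gives 74.7 : 100.0 : 44.6 : 6.6.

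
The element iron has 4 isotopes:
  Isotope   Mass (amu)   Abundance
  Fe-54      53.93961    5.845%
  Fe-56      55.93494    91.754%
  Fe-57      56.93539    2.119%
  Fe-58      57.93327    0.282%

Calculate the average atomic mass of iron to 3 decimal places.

Ar = Σ fᵢ·mᵢ = 0.05845 × 53.93961 + 0.91754 × 55.93494 + 0.02119 × 56.93539 + 0.00282 × 57.93327
= 3.152770 + 51.322545 + 1.206461 + 0.163372 = 55.845148 amu

55.845 amu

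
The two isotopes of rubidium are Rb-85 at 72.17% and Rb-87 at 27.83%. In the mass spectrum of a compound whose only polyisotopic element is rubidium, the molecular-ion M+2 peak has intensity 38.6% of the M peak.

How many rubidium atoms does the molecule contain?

1

For n independent Rb atoms, I(M+2)/I(M) = n · (abundance Rb-87) / (abundance Rb-85) = n · 0.2783/0.7217.
n = 0.386 × 0.7217/0.2783 = 1.00 ≈ 1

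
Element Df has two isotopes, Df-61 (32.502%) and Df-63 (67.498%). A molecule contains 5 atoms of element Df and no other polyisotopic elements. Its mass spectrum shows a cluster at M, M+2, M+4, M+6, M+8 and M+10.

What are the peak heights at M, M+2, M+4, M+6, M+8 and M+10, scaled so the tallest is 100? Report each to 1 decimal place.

1.1 : 11.2 : 46.4 : 96.3 : 100.0 : 41.5

Each Df atom is independently Df-61 (p = 0.32502) or Df-63 (q = 0.67498); the cluster is the binomial expansion (p + q)^5.
P(M) = 0.32502^5 = 0.003627
P(M+2) = 5 × 0.32502^4 × 0.67498^1 = 0.037662
P(M+4) = 10 × 0.32502^3 × 0.67498^2 = 0.156427
P(M+6) = 10 × 0.32502^2 × 0.67498^3 = 0.324857
P(M+8) = 5 × 0.32502^1 × 0.67498^4 = 0.337321
P(M+10) = 0.67498^5 = 0.140105
The M+8 peak is largest (0.337321); scaling to 100 gives 1.1 : 11.2 : 46.4 : 96.3 : 100.0 : 41.5.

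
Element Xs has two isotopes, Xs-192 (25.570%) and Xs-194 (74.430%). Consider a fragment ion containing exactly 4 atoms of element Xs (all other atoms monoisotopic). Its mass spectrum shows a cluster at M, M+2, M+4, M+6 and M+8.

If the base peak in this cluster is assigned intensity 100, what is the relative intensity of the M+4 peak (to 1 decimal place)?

(0.25570 + 0.74430)^4 gives M 0.0043, M+2 0.0498, M+4 0.2173, M+6 0.4217, M+8 0.3069; the largest is M+6.
P(M+6) = C(4,3) × 0.25570^1 × 0.74430^3 = 4 × 0.2557 × 0.41232917 = 0.421730 (base)
P(M+4) = C(4,2) × 0.25570^2 × 0.74430^2 = 6 × 0.06538249 × 0.55398249 = 0.217325
Relative intensity = 0.217325 / 0.421730 × 100 = 51.5

51.5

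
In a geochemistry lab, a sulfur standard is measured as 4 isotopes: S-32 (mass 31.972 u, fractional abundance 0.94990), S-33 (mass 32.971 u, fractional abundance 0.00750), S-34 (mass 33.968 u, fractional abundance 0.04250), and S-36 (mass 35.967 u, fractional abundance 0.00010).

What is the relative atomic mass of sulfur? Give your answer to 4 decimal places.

32.0647 u

Average mass = Σ (abundance × isotope mass) = 0.94990 × 31.972 + 0.00750 × 32.971 + 0.04250 × 33.968 + 0.00010 × 35.967
= 30.37020 + 0.24728 + 1.44364 + 0.00360 = 32.06472 u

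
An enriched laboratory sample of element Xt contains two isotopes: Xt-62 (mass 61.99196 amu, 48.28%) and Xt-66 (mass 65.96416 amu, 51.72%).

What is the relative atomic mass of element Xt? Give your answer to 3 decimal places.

Weight each isotope mass by its fractional abundance: 0.4828 × 61.99196 + 0.5172 × 65.96416
= 29.929718 + 34.116664 = 64.046382 amu

64.046 amu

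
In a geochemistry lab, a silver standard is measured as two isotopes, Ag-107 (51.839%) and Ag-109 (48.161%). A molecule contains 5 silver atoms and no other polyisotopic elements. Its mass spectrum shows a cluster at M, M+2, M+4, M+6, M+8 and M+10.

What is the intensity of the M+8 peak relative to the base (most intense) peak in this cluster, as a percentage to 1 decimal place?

(0.51839 + 0.48161)^5 gives M 0.0374, M+2 0.1739, M+4 0.3231, M+6 0.3002, M+8 0.1394, M+10 0.0259; the largest is M+4.
P(M+4) = C(5,2) × 0.51839^3 × 0.48161^2 = 10 × 0.13930601 × 0.23194819 = 0.323118 (base)
P(M+8) = C(5,4) × 0.51839^1 × 0.48161^4 = 5 × 0.51839 × 0.05379996 = 0.139447
Relative intensity = 0.139447 / 0.323118 × 100 = 43.2

43.2%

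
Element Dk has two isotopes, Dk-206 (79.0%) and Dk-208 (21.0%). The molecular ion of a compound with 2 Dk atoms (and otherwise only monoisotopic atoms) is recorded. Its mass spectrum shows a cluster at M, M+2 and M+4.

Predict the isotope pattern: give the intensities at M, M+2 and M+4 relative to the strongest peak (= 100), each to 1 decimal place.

100.0 : 53.2 : 7.1

Each Dk atom is independently Dk-206 (p = 0.790) or Dk-208 (q = 0.210); the cluster is the binomial expansion (p + q)^2.
P(M) = 0.790^2 = 0.624100
P(M+2) = 2 × 0.790^1 × 0.210^1 = 0.331800
P(M+4) = 0.210^2 = 0.044100
The M peak is largest (0.624100); scaling to 100 gives 100.0 : 53.2 : 7.1.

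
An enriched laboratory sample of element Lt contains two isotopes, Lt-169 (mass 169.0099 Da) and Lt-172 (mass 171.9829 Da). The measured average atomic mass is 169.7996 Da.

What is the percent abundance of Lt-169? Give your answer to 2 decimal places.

73.44%

Writing the weighted mean with unknown fraction x of Lt-169:
169.0099·x + 171.9829·(1 − x) = 169.7996
(169.0099 − 171.9829)·x = 169.7996 − 171.9829
x = -2.1833 / -2.9730 = 0.73438 → 73.44% Lt-169, 26.56% Lt-172.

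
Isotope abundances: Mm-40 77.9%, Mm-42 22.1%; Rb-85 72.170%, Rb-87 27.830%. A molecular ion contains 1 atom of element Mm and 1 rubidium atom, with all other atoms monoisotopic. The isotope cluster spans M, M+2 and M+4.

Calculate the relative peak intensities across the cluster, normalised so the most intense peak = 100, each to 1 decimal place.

100.0 : 66.9 : 10.9

Element Mm pattern (n=1): 0.7790 : 0.2210
Rubidium pattern (n=1): 0.7217 : 0.2783
Convolve the two distributions (both contribute in 2-u steps):
  M: 0.7790×0.7217 = 0.562204
  M+2: 0.7790×0.2783 + 0.2210×0.7217 = 0.376291
  M+4: 0.2210×0.2783 = 0.061504
Scale to base peak (0.562204) = 100: 100.0 : 66.9 : 10.9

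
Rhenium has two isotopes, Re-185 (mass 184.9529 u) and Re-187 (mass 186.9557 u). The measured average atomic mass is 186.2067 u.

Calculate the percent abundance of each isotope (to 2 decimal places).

Let x be the fractional abundance of Re-185; then Re-187 has abundance 1 − x.
184.9529·x + 186.9557·(1 − x) = 186.2067
(184.9529 − 186.9557)·x = 186.2067 − 186.9557
x = -0.7490 / -2.0028 = 0.37398 → 37.40% Re-185, 62.60% Re-187.

Re-185: 37.40%, Re-187: 62.60%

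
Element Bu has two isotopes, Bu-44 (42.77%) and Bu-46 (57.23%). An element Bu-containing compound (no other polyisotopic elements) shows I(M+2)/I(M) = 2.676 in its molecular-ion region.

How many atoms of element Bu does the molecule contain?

The M+2/M ratio from n Bu atoms is n · q/p = n · 0.5723/0.4277.
n = 2.676 × 0.4277/0.5723 = 2.00 ≈ 2

2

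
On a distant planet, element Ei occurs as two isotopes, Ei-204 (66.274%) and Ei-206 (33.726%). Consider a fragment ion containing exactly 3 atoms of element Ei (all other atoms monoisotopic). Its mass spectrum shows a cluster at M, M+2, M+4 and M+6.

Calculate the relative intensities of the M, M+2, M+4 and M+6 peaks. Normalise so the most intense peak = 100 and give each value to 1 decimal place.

The 3 Ei atoms are independent, so intensities follow the terms of (0.66274 + 0.33726)^3.
P(M) = 0.66274^3 = 0.291092
P(M+2) = 3 × 0.66274^2 × 0.33726^1 = 0.444398
P(M+4) = 3 × 0.66274^1 × 0.33726^2 = 0.226149
P(M+6) = 0.33726^3 = 0.038361
The M+2 peak is largest (0.444398); scaling to 100 gives 65.5 : 100.0 : 50.9 : 8.6.

65.5 : 100.0 : 50.9 : 8.6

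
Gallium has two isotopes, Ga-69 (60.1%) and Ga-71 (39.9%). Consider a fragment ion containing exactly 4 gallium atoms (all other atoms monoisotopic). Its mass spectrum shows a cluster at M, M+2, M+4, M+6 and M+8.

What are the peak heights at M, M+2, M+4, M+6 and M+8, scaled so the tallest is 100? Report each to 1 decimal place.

The 4 Ga atoms are independent, so intensities follow the terms of (0.601 + 0.399)^4.
P(M) = 0.601^4 = 0.130466
P(M+2) = 4 × 0.601^3 × 0.399^1 = 0.346463
P(M+4) = 6 × 0.601^2 × 0.399^2 = 0.345021
P(M+6) = 4 × 0.601^1 × 0.399^3 = 0.152705
P(M+8) = 0.399^4 = 0.025345
The M+2 peak is largest (0.346463); scaling to 100 gives 37.7 : 100.0 : 99.6 : 44.1 : 7.3.

37.7 : 100.0 : 99.6 : 44.1 : 7.3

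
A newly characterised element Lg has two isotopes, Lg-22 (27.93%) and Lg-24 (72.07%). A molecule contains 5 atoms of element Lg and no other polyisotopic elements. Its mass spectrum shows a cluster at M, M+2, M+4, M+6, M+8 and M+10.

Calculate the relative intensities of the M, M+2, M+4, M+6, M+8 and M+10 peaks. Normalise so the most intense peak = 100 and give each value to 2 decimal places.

Each Lg atom is independently Lg-22 (p = 0.2793) or Lg-24 (q = 0.7207); the cluster is the binomial expansion (p + q)^5.
P(M) = 0.2793^5 = 0.001700
P(M+2) = 5 × 0.2793^4 × 0.7207^1 = 0.021928
P(M+4) = 10 × 0.2793^3 × 0.7207^2 = 0.113168
P(M+6) = 10 × 0.2793^2 × 0.7207^3 = 0.292015
P(M+8) = 5 × 0.2793^1 × 0.7207^4 = 0.376755
P(M+10) = 0.7207^5 = 0.194434
The M+8 peak is largest (0.376755); scaling to 100 gives 0.45 : 5.82 : 30.04 : 77.51 : 100.00 : 51.61.

0.45 : 5.82 : 30.04 : 77.51 : 100.00 : 51.61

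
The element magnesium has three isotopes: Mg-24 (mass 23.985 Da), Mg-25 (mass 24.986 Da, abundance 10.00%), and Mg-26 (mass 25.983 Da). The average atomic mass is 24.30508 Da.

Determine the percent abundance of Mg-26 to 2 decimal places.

11.01%

The remaining 90.00% is split between Mg-24 (fraction x) and Mg-26 (fraction 0.9000 − x).
Substituting: 23.985x + 25.983(0.9000 − x) = 21.80648
(23.985 − 25.983)x = -1.57822  ⇒  x = 0.78990, y = 0.11010
Mg-24: 78.99%, Mg-26: 11.01%.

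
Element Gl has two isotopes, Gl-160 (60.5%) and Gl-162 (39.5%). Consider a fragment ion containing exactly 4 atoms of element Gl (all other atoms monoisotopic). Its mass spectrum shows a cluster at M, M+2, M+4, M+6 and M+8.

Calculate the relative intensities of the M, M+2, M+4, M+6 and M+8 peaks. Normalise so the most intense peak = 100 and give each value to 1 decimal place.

38.3 : 100.0 : 97.9 : 42.6 : 7.0

Each Gl atom is independently Gl-160 (p = 0.605) or Gl-162 (q = 0.395); the cluster is the binomial expansion (p + q)^4.
P(M) = 0.605^4 = 0.133974
P(M+2) = 4 × 0.605^3 × 0.395^1 = 0.349883
P(M+4) = 6 × 0.605^2 × 0.395^2 = 0.342654
P(M+6) = 4 × 0.605^1 × 0.395^3 = 0.149144
P(M+8) = 0.395^4 = 0.024344
The M+2 peak is largest (0.349883); scaling to 100 gives 38.3 : 100.0 : 97.9 : 42.6 : 7.0.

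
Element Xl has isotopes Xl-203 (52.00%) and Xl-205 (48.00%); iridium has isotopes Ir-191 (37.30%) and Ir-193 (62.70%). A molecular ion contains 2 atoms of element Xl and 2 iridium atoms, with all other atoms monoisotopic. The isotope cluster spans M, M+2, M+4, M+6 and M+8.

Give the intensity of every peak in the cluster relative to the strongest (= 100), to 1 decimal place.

10.1 : 52.7 : 100.0 : 81.8 : 24.4

Element Xl pattern (n=2): 0.2704 : 0.4992 : 0.2304
Iridium pattern (n=2): 0.139129 : 0.467742 : 0.393129
Convolve the two distributions (both contribute in 2-u steps):
  M: 0.2704×0.139129 = 0.037620
  M+2: 0.2704×0.467742 + 0.4992×0.139129 = 0.195931
  M+4: 0.2704×0.393129 + 0.4992×0.467742 + 0.2304×0.139129 = 0.371854
  M+6: 0.4992×0.393129 + 0.2304×0.467742 = 0.304018
  M+8: 0.2304×0.393129 = 0.090577
Scale to base peak (0.371854) = 100: 10.1 : 52.7 : 100.0 : 81.8 : 24.4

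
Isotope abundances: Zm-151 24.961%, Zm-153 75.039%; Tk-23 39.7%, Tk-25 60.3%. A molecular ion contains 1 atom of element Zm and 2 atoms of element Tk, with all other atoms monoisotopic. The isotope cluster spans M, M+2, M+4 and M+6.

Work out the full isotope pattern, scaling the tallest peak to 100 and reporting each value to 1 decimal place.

Element Zm pattern (n=1): 0.24961 : 0.75039
Element Tk pattern (n=2): 0.157609 : 0.478782 : 0.363609
Convolve the two distributions (both contribute in 2-u steps):
  M: 0.24961×0.157609 = 0.039341
  M+2: 0.24961×0.478782 + 0.75039×0.157609 = 0.237777
  M+4: 0.24961×0.363609 + 0.75039×0.478782 = 0.450034
  M+6: 0.75039×0.363609 = 0.272849
Scale to base peak (0.450034) = 100: 8.7 : 52.8 : 100.0 : 60.6

8.7 : 52.8 : 100.0 : 60.6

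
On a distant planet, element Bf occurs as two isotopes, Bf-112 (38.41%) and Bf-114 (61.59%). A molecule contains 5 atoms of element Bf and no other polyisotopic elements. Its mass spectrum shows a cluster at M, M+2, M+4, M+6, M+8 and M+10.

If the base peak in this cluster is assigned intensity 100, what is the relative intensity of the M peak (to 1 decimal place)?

2.4

(0.3841 + 0.6159)^5 gives M 0.0084, M+2 0.0670, M+4 0.2150, M+6 0.3447, M+8 0.2763, M+10 0.0886; the largest is M+6.
P(M+6) = C(5,3) × 0.3841^2 × 0.6159^3 = 10 × 0.14753281 × 0.23363108 = 0.344682 (base)
P(M) = C(5,0) × 0.3841^5 × 0.6159^0 = 1 × 0.00836029 × 1.0000 = 0.008360
Relative intensity = 0.008360 / 0.344682 × 100 = 2.4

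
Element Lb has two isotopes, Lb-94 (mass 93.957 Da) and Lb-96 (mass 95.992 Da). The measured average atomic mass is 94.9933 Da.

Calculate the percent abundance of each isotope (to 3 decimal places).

Lb-94: 49.076%, Lb-96: 50.924%

Let x be the fractional abundance of Lb-94; then Lb-96 has abundance 1 − x.
93.957·x + 95.992·(1 − x) = 94.9933
(93.957 − 95.992)·x = 94.9933 − 95.992
x = -0.9987 / -2.035 = 0.49076 → 49.076% Lb-94, 50.924% Lb-96.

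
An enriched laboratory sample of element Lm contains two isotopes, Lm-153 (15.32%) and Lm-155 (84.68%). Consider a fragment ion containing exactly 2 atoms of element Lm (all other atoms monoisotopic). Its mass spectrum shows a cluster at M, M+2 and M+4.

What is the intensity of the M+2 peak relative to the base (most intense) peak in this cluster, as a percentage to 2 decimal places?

Term probabilities: M 0.0235, M+2 0.2595, M+4 0.7171. Base peak = M+4.
P(M+4) = C(2,2) × 0.1532^0 × 0.8468^2 = 1 × 1.0000 × 0.71707024 = 0.717070 (base)
P(M+2) = C(2,1) × 0.1532^1 × 0.8468^1 = 2 × 0.1532 × 0.8468 = 0.259460
Relative intensity = 0.259460 / 0.717070 × 100 = 36.18

36.18%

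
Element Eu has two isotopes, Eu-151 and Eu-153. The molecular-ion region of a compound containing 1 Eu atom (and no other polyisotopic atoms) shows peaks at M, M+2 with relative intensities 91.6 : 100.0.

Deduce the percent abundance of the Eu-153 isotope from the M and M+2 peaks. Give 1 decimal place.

If p is the fraction of Eu that is Eu-151, then I(M+2)/I(M) = [C(1,1)·p^0·(1−p)] / p^1 = 1·(1−p)/p = 100.0/91.6 = 1.0917
(1−p)/p = 1.0917/1 = 1.0917  ⇒  p = 1/(1 + 1.0917) = 0.4781
Eu-151: 47.8%, Eu-153: 52.2%.

52.2%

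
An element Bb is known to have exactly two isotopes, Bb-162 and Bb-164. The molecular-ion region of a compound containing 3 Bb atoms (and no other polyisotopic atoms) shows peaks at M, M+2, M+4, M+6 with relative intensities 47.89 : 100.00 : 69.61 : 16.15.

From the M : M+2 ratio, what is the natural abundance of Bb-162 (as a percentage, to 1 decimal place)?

59.0%

If p is the fraction of Bb that is Bb-162, then I(M+2)/I(M) = [C(3,1)·p^2·(1−p)] / p^3 = 3·(1−p)/p = 100.00/47.89 = 2.0881
(1−p)/p = 2.0881/3 = 0.6960  ⇒  p = 1/(1 + 0.6960) = 0.5896
Bb-162: 59.0%, Bb-164: 41.0%.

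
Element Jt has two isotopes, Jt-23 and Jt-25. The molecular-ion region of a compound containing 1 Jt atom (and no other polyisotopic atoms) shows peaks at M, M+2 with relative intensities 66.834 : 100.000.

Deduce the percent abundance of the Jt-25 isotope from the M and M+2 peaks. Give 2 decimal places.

Write p for the Jt-23 fraction. I(M+2)/I(M) = [C(1,1)·p^0·(1−p)] / p^1 = 1·(1−p)/p = 100.000/66.834 = 1.4962
(1−p)/p = 1.4962/1 = 1.4962  ⇒  p = 1/(1 + 1.4962) = 0.4006
Jt-23: 40.06%, Jt-25: 59.94%.

59.94%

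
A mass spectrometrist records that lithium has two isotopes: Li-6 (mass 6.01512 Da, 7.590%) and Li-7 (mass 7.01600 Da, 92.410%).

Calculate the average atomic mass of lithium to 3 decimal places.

Average mass = Σ (abundance × isotope mass) = 0.07590 × 6.01512 + 0.92410 × 7.01600
= 0.456548 + 6.483486 = 6.940034 Da

6.940 Da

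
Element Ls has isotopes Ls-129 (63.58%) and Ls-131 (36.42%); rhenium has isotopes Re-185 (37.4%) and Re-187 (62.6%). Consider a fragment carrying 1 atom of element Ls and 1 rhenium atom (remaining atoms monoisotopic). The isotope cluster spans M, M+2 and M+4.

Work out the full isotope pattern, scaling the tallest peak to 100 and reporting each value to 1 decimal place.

44.5 : 100.0 : 42.7

Element Ls pattern (n=1): 0.6358 : 0.3642
Rhenium pattern (n=1): 0.3740 : 0.6260
Convolve the two distributions (both contribute in 2-u steps):
  M: 0.6358×0.3740 = 0.237789
  M+2: 0.6358×0.6260 + 0.3642×0.3740 = 0.534222
  M+4: 0.3642×0.6260 = 0.227989
Scale to base peak (0.534222) = 100: 44.5 : 100.0 : 42.7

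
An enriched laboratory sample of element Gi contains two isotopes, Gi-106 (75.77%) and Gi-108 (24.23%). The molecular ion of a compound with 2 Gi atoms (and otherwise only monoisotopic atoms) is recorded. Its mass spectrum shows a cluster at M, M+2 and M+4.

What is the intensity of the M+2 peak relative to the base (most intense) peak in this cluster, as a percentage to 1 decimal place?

64.0%

Term probabilities: M 0.5741, M+2 0.3672, M+4 0.0587. Base peak = M.
P(M) = C(2,0) × 0.7577^2 × 0.2423^0 = 1 × 0.57410929 × 1.0000 = 0.574109 (base)
P(M+2) = C(2,1) × 0.7577^1 × 0.2423^1 = 2 × 0.7577 × 0.2423 = 0.367181
Relative intensity = 0.367181 / 0.574109 × 100 = 64.0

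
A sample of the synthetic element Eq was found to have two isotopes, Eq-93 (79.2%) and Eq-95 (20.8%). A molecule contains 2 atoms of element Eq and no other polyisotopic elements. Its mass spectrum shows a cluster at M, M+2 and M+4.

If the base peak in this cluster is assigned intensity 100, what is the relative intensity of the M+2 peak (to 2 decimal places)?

(0.792 + 0.208)^2 gives M 0.6273, M+2 0.3295, M+4 0.0433; the largest is M.
P(M) = C(2,0) × 0.792^2 × 0.208^0 = 1 × 0.627264 × 1.0000 = 0.627264 (base)
P(M+2) = C(2,1) × 0.792^1 × 0.208^1 = 2 × 0.7920 × 0.2080 = 0.329472
Relative intensity = 0.329472 / 0.627264 × 100 = 52.53

52.53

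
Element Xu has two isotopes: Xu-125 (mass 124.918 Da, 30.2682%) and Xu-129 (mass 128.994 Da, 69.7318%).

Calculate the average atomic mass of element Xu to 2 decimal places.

127.76 Da

Ar = Σ fᵢ·mᵢ = 0.302682 × 124.918 + 0.697318 × 128.994
= 37.8104 + 89.9498 = 127.7602 Da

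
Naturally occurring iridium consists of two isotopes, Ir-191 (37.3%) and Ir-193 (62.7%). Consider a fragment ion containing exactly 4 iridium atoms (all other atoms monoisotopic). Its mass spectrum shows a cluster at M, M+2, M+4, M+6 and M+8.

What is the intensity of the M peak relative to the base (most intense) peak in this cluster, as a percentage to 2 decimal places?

Term probabilities: M 0.0194, M+2 0.1302, M+4 0.3282, M+6 0.3678, M+8 0.1546. Base peak = M+6.
P(M+6) = C(4,3) × 0.373^1 × 0.627^3 = 4 × 0.3730 × 0.24649188 = 0.367766 (base)
P(M) = C(4,0) × 0.373^4 × 0.627^0 = 1 × 0.01935688 × 1.0000 = 0.019357
Relative intensity = 0.019357 / 0.367766 × 100 = 5.26

5.26%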